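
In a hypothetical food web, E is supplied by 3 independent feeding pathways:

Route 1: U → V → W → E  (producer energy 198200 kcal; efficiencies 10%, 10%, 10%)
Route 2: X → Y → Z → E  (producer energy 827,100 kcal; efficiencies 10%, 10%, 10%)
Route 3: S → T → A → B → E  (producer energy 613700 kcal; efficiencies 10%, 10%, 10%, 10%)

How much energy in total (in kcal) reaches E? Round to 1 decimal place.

Route 1: 198200 × 0.1 × 0.1 × 0.1 = 198.2 kcal
Route 2: 827100 × 0.1 × 0.1 × 0.1 = 827.1 kcal
Route 3: 613700 × 0.1 × 0.1 × 0.1 × 0.1 = 61.37 kcal
Total at E: 198.2 + 827.1 + 61.37 = 1086.67 kcal

1086.7 kcal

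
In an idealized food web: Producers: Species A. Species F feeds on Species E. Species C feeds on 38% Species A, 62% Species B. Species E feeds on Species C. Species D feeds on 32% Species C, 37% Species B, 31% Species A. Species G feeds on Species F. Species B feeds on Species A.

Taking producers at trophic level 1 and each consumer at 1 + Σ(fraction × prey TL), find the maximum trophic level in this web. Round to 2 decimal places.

5.62

Species B: 1 + 1 = 2
Species C: 1 + (0.38×1 + 0.62×2) = 2.62
Species D: 1 + (0.32×2.62 + 0.37×2 + 0.31×1) = 2.8884
Species E: 1 + 2.62 = 3.62
Species F: 1 + 3.62 = 4.62
Species G: 1 + 4.62 = 5.62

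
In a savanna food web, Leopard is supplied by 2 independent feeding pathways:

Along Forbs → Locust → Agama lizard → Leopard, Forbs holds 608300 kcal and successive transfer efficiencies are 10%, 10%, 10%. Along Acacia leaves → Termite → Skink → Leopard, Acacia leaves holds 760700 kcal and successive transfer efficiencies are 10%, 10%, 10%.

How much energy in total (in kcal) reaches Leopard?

Via Forbs: 608300 × 0.1 × 0.1 × 0.1 = 608.3 kcal
Via Acacia leaves: 760700 × 0.1 × 0.1 × 0.1 = 760.7 kcal
Total at Leopard: 608.3 + 760.7 = 1369 kcal

1369 kcal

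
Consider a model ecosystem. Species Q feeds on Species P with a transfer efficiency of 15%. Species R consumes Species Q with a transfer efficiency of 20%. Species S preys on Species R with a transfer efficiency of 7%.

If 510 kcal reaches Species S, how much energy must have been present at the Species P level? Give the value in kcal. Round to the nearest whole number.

Cumulative transfer efficiency: 0.15 × 0.2 × 0.07 = 0.0021
Species P energy = 510 / 0.0021 = 242857 kcal

242857 kcal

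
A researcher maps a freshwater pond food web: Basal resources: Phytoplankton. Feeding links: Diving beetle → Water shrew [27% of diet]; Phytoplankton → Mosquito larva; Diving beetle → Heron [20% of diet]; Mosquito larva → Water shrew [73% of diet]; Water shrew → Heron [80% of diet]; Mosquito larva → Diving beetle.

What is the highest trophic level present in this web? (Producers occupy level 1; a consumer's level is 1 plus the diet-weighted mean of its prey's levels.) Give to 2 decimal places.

4.22

Mosquito larva: 1 + 1 = 2
Diving beetle: 1 + 2 = 3
Water shrew: 1 + (0.73×2 + 0.27×3) = 3.27
Heron: 1 + (0.8×3.27 + 0.2×3) = 4.216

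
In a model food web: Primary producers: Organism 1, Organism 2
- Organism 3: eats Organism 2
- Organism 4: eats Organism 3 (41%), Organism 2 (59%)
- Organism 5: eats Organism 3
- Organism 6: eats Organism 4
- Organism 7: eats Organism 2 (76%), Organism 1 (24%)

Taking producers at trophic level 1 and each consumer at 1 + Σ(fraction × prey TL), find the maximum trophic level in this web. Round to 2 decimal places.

Organism 3: 1 + 1 = 2
Organism 4: 1 + (0.41×2 + 0.59×1) = 2.41
Organism 5: 1 + 2 = 3
Organism 6: 1 + 2.41 = 3.41
Organism 7: 1 + (0.76×1 + 0.24×1) = 2

3.41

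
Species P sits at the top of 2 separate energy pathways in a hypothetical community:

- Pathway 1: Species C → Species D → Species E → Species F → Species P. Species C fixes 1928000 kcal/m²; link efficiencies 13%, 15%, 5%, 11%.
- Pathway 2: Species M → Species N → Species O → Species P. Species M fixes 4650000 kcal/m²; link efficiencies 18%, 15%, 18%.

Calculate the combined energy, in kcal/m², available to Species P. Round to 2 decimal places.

Pathway 1: 1928000 × 0.13 × 0.15 × 0.05 × 0.11 = 206.778 kcal/m²
Pathway 2: 4650000 × 0.18 × 0.15 × 0.18 = 22599 kcal/m²
Total at Species P: 206.778 + 22599 = 22805.778 kcal/m²

22805.78 kcal/m²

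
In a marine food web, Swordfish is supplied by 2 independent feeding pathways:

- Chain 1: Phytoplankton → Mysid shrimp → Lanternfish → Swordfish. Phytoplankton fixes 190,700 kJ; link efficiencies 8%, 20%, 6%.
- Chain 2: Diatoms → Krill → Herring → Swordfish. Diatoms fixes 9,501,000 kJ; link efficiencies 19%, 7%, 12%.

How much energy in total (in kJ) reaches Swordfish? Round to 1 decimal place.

15346.7 kJ

Chain 1: 190700 × 0.08 × 0.2 × 0.06 = 183.072 kJ
Chain 2: 9501000 × 0.19 × 0.07 × 0.12 = 15163.596 kJ
Total at Swordfish: 183.072 + 15163.596 = 15346.668 kJ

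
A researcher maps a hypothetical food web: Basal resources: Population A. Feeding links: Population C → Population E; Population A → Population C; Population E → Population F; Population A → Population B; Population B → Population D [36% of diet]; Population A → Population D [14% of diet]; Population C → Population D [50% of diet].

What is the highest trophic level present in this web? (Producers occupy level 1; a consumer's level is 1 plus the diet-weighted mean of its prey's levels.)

4

Population B: 1 + 1 = 2
Population C: 1 + 1 = 2
Population D: 1 + (0.5×2 + 0.14×1 + 0.36×2) = 2.86
Population E: 1 + 2 = 3
Population F: 1 + 3 = 4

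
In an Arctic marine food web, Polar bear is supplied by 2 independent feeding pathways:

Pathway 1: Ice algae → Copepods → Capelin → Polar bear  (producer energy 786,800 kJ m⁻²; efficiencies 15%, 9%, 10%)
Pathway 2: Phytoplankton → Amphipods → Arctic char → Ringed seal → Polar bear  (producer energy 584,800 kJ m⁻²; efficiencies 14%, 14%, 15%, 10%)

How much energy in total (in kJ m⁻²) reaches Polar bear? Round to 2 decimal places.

Pathway 1: 786800 × 0.15 × 0.09 × 0.1 = 1062.18 kJ m⁻²
Pathway 2: 584800 × 0.14 × 0.14 × 0.15 × 0.1 = 171.9312 kJ m⁻²
Total at Polar bear: 1062.18 + 171.9312 = 1234.1112 kJ m⁻²

1234.11 kJ m⁻²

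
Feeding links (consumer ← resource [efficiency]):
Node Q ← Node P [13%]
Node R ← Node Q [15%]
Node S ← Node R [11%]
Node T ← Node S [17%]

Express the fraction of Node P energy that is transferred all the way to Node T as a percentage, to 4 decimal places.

Product of link efficiencies: 0.13 × 0.15 × 0.11 × 0.17 = 0.00036465
As a percentage: 0.00036465 × 100 = 0.0365%

0.0365%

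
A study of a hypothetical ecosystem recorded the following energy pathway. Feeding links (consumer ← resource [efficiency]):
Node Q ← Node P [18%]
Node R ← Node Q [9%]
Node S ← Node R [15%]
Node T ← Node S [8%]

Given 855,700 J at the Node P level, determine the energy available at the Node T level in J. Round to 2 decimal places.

Node Q: 855700 × 0.18 = 154026 J
Node R: 154026 × 0.09 = 13862.34 J
Node S: 13862.34 × 0.15 = 2079.351 J
Node T: 2079.351 × 0.08 = 166.34808 J

166.35 J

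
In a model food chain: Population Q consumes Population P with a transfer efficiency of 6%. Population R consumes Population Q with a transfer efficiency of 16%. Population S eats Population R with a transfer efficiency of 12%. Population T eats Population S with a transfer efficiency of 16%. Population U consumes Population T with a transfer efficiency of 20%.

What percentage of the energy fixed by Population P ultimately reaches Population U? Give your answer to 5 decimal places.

0.00369%

Product of link efficiencies: 0.06 × 0.16 × 0.12 × 0.16 × 0.2 = 0.000036864
As a percentage: 0.000036864 × 100 = 0.00369%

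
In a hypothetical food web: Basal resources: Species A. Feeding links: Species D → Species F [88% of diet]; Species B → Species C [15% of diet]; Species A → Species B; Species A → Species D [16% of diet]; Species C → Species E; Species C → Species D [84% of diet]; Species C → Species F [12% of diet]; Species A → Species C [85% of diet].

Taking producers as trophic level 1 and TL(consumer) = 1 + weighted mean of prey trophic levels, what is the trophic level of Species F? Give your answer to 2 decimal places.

3.87

Species B: 1 + 1 = 2
Species C: 1 + (0.85×1 + 0.15×2) = 2.15
Species D: 1 + (0.84×2.15 + 0.16×1) = 2.966
Species E: 1 + 2.15 = 3.15
Species F: 1 + (0.88×2.966 + 0.12×2.15) = 3.86808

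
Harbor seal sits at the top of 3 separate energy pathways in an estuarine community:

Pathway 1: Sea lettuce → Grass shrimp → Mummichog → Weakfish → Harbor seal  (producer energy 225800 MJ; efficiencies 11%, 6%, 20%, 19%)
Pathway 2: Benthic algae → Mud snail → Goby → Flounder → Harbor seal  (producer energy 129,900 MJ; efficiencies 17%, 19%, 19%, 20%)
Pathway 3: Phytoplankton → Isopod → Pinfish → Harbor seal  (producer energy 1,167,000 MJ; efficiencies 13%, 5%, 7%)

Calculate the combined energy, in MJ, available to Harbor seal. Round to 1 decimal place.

747.1 MJ

Pathway 1: 225800 × 0.11 × 0.06 × 0.2 × 0.19 = 56.63064 MJ
Pathway 2: 129900 × 0.17 × 0.19 × 0.19 × 0.2 = 159.43926 MJ
Pathway 3: 1167000 × 0.13 × 0.05 × 0.07 = 530.985 MJ
Total at Harbor seal: 56.63064 + 159.43926 + 530.985 = 747.0549 MJ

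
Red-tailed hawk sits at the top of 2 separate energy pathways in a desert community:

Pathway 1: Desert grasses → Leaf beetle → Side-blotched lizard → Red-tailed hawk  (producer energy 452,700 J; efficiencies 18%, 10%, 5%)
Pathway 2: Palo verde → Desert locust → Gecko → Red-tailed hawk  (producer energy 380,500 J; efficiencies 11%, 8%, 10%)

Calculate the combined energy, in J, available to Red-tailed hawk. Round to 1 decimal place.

742.3 J

Pathway 1: 452700 × 0.18 × 0.1 × 0.05 = 407.43 J
Pathway 2: 380500 × 0.11 × 0.08 × 0.1 = 334.84 J
Total at Red-tailed hawk: 407.43 + 334.84 = 742.27 J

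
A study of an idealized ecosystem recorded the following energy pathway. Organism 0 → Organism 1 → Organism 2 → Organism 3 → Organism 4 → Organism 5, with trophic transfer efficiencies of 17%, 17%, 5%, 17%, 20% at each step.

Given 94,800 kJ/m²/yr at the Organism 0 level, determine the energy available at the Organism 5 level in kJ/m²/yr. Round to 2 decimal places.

Organism 1: 94800 × 0.17 = 16116 kJ/m²/yr
Organism 2: 16116 × 0.17 = 2739.72 kJ/m²/yr
Organism 3: 2739.72 × 0.05 = 136.986 kJ/m²/yr
Organism 4: 136.986 × 0.17 = 23.28762 kJ/m²/yr
Organism 5: 23.28762 × 0.2 = 4.657524 kJ/m²/yr

4.66 kJ/m²/yr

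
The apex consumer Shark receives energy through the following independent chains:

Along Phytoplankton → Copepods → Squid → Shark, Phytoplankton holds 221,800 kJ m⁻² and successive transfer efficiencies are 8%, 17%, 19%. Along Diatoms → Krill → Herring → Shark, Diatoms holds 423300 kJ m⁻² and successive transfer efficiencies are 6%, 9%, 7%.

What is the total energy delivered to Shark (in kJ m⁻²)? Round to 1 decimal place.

733.1 kJ m⁻²

Via Phytoplankton: 221800 × 0.08 × 0.17 × 0.19 = 573.1312 kJ m⁻²
Via Diatoms: 423300 × 0.06 × 0.09 × 0.07 = 160.0074 kJ m⁻²
Total at Shark: 573.1312 + 160.0074 = 733.1386 kJ m⁻²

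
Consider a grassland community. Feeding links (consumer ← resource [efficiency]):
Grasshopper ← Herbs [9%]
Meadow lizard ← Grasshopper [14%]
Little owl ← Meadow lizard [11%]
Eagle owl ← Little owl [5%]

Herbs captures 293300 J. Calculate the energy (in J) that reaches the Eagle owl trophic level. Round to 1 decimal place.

Grasshopper: 293300 × 0.09 = 26397 J
Meadow lizard: 26397 × 0.14 = 3695.58 J
Little owl: 3695.58 × 0.11 = 406.5138 J
Eagle owl: 406.5138 × 0.05 = 20.32569 J

20.3 J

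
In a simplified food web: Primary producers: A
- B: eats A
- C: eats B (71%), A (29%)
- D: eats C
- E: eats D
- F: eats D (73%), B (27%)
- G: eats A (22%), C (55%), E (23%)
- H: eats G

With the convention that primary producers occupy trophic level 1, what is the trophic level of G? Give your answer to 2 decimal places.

B: 1 + 1 = 2
C: 1 + (0.71×2 + 0.29×1) = 2.71
D: 1 + 2.71 = 3.71
E: 1 + 3.71 = 4.71
F: 1 + (0.73×3.71 + 0.27×2) = 4.2483
G: 1 + (0.22×1 + 0.55×2.71 + 0.23×4.71) = 3.7938
H: 1 + 3.7938 = 4.7938

3.79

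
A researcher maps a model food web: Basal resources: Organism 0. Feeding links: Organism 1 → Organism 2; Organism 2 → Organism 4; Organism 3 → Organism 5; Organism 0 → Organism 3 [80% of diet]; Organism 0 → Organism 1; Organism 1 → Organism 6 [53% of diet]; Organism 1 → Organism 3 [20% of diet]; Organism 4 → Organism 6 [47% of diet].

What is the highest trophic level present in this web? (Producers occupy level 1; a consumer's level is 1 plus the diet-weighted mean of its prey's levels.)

Organism 1: 1 + 1 = 2
Organism 2: 1 + 2 = 3
Organism 3: 1 + (0.2×2 + 0.8×1) = 2.2
Organism 4: 1 + 3 = 4
Organism 5: 1 + 2.2 = 3.2
Organism 6: 1 + (0.47×4 + 0.53×2) = 3.94

4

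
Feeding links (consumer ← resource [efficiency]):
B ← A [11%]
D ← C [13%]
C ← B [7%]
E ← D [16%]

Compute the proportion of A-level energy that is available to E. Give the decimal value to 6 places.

Product of link efficiencies: 0.11 × 0.07 × 0.13 × 0.16 = 0.00016016

0.000160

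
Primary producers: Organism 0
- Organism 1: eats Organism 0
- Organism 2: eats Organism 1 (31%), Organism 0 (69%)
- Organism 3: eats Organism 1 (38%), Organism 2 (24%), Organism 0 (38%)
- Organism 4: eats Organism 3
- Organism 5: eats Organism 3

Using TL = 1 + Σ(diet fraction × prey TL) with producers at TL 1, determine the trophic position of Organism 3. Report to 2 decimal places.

2.69

Organism 1: 1 + 1 = 2
Organism 2: 1 + (0.31×2 + 0.69×1) = 2.31
Organism 3: 1 + (0.38×2 + 0.24×2.31 + 0.38×1) = 2.6944
Organism 4: 1 + 2.6944 = 3.6944
Organism 5: 1 + 2.6944 = 3.6944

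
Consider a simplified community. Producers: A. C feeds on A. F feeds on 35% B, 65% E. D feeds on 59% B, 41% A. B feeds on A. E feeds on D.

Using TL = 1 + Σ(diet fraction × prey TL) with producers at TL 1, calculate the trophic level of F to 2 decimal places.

B: 1 + 1 = 2
C: 1 + 1 = 2
D: 1 + (0.59×2 + 0.41×1) = 2.59
E: 1 + 2.59 = 3.59
F: 1 + (0.35×2 + 0.65×3.59) = 4.0335

4.03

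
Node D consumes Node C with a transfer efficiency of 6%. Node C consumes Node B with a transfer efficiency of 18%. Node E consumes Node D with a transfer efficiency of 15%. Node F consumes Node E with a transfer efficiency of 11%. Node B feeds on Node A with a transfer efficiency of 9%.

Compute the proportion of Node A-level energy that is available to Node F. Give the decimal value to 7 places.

0.0000160

Product of link efficiencies: 0.09 × 0.18 × 0.06 × 0.15 × 0.11 = 0.000016038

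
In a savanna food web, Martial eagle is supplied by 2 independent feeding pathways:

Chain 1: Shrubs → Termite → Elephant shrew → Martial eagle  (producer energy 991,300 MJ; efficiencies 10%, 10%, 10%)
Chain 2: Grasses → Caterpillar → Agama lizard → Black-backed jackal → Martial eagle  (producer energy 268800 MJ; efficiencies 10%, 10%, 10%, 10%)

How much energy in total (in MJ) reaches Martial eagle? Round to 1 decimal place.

1018.2 MJ

Chain 1: 991300 × 0.1 × 0.1 × 0.1 = 991.3 MJ
Chain 2: 268800 × 0.1 × 0.1 × 0.1 × 0.1 = 26.88 MJ
Total at Martial eagle: 991.3 + 26.88 = 1018.18 MJ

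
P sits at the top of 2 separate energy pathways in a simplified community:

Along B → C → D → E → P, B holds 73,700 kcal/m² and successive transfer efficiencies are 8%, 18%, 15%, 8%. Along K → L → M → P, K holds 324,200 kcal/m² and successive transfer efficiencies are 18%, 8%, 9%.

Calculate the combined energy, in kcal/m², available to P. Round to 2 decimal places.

432.90 kcal/m²

Via B: 73700 × 0.08 × 0.18 × 0.15 × 0.08 = 12.73536 kcal/m²
Via K: 324200 × 0.18 × 0.08 × 0.09 = 420.1632 kcal/m²
Total at P: 12.73536 + 420.1632 = 432.89856 kcal/m²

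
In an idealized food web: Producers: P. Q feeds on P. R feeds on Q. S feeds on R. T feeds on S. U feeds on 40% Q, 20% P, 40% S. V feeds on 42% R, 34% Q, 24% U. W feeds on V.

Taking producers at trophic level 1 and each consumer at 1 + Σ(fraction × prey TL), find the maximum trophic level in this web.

5

Q: 1 + 1 = 2
R: 1 + 2 = 3
S: 1 + 3 = 4
T: 1 + 4 = 5
U: 1 + (0.4×2 + 0.2×1 + 0.4×4) = 3.6
V: 1 + (0.42×3 + 0.34×2 + 0.24×3.6) = 3.804
W: 1 + 3.804 = 4.804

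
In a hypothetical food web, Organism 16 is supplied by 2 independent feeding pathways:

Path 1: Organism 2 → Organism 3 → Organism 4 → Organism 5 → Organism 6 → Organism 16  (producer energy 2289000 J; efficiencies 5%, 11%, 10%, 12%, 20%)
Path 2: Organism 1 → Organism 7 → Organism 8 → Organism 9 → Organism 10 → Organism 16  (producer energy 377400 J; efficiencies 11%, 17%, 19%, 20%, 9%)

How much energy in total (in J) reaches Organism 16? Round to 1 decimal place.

Path 1: 2289000 × 0.05 × 0.11 × 0.1 × 0.12 × 0.2 = 30.2148 J
Path 2: 377400 × 0.11 × 0.17 × 0.19 × 0.2 × 0.09 = 24.1362396 J
Total at Organism 16: 30.2148 + 24.1362396 = 54.3510396 J

54.4 J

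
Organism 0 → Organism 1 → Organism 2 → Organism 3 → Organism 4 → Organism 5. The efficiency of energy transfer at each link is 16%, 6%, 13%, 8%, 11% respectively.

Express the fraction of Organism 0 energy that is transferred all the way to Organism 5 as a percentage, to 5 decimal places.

0.00110%

Product of link efficiencies: 0.16 × 0.06 × 0.13 × 0.08 × 0.11 = 0.0000109824
As a percentage: 0.0000109824 × 100 = 0.00110%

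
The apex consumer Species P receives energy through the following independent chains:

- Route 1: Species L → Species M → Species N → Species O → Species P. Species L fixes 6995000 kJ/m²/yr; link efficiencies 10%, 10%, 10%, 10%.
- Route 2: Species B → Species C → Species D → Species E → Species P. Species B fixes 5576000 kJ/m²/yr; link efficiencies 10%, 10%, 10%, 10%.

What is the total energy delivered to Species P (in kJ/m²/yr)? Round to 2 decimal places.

Route 1: 6995000 × 0.1 × 0.1 × 0.1 × 0.1 = 699.5 kJ/m²/yr
Route 2: 5576000 × 0.1 × 0.1 × 0.1 × 0.1 = 557.6 kJ/m²/yr
Total at Species P: 699.5 + 557.6 = 1257.1 kJ/m²/yr

1257.10 kJ/m²/yr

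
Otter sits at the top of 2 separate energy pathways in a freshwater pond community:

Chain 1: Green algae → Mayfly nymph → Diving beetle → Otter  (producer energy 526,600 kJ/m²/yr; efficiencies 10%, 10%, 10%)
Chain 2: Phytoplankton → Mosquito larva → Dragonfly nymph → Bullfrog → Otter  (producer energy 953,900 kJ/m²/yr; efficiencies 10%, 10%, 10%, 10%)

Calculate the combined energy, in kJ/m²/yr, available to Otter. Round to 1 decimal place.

Chain 1: 526600 × 0.1 × 0.1 × 0.1 = 526.6 kJ/m²/yr
Chain 2: 953900 × 0.1 × 0.1 × 0.1 × 0.1 = 95.39 kJ/m²/yr
Total at Otter: 526.6 + 95.39 = 621.99 kJ/m²/yr

622.0 kJ/m²/yr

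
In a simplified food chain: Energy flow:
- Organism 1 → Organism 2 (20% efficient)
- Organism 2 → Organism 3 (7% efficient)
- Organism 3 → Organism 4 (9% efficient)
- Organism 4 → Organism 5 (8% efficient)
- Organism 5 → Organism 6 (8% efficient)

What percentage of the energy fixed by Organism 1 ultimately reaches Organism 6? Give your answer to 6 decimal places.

Product of link efficiencies: 0.2 × 0.07 × 0.09 × 0.08 × 0.08 = 0.000008064
As a percentage: 0.000008064 × 100 = 0.000806%

0.000806%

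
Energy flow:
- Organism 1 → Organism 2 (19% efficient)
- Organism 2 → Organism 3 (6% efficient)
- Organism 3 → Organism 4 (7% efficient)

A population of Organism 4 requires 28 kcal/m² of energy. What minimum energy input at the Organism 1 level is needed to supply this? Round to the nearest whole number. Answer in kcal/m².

Cumulative transfer efficiency: 0.19 × 0.06 × 0.07 = 0.000798
Organism 1 energy = 28 / 0.000798 = 35088 kcal/m²

35088 kcal/m²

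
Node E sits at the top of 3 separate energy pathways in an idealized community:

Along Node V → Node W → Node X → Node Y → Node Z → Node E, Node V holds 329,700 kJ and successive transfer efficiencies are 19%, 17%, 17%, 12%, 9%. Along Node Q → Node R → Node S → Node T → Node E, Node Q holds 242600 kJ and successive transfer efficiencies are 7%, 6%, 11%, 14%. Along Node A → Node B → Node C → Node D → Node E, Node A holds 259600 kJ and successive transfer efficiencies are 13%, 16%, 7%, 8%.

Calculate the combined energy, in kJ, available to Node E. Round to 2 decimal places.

Via Node V: 329700 × 0.19 × 0.17 × 0.17 × 0.12 × 0.09 = 19.55213316 kJ
Via Node Q: 242600 × 0.07 × 0.06 × 0.11 × 0.14 = 15.691368 kJ
Via Node A: 259600 × 0.13 × 0.16 × 0.07 × 0.08 = 30.238208 kJ
Total at Node E: 19.55213316 + 15.691368 + 30.238208 = 65.48170916 kJ

65.48 kJ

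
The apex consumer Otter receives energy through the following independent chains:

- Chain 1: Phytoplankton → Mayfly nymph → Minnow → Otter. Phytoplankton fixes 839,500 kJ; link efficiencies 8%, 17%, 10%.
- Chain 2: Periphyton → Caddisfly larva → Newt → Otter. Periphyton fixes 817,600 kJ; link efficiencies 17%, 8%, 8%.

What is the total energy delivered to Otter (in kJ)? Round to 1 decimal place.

2031.3 kJ

Chain 1: 839500 × 0.08 × 0.17 × 0.1 = 1141.72 kJ
Chain 2: 817600 × 0.17 × 0.08 × 0.08 = 889.5488 kJ
Total at Otter: 1141.72 + 889.5488 = 2031.2688 kJ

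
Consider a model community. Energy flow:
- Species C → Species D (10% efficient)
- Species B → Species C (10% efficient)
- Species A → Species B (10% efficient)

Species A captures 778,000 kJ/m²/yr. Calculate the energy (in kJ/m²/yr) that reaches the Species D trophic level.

778 kJ/m²/yr

Species B: 778000 × 0.1 = 77800 kJ/m²/yr
Species C: 77800 × 0.1 = 7780 kJ/m²/yr
Species D: 7780 × 0.1 = 778 kJ/m²/yr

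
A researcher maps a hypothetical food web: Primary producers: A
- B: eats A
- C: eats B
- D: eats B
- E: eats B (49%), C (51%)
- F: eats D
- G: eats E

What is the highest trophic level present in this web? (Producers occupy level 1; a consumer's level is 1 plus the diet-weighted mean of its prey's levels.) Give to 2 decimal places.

B: 1 + 1 = 2
C: 1 + 2 = 3
D: 1 + 2 = 3
E: 1 + (0.49×2 + 0.51×3) = 3.51
F: 1 + 3 = 4
G: 1 + 3.51 = 4.51

4.51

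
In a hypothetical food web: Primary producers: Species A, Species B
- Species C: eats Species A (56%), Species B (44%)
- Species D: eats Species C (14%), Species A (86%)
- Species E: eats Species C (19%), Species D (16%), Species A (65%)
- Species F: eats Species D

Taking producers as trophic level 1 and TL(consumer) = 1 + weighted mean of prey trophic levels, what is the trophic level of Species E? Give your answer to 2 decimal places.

Species C: 1 + (0.56×1 + 0.44×1) = 2
Species D: 1 + (0.14×2 + 0.86×1) = 2.14
Species E: 1 + (0.19×2 + 0.16×2.14 + 0.65×1) = 2.3724
Species F: 1 + 2.14 = 3.14

2.37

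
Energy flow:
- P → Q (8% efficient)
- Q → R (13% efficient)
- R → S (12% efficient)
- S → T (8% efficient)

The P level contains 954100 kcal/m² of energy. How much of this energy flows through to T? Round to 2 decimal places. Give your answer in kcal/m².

95.26 kcal/m²

Q: 954100 × 0.08 = 76328 kcal/m²
R: 76328 × 0.13 = 9922.64 kcal/m²
S: 9922.64 × 0.12 = 1190.7168 kcal/m²
T: 1190.7168 × 0.08 = 95.257344 kcal/m²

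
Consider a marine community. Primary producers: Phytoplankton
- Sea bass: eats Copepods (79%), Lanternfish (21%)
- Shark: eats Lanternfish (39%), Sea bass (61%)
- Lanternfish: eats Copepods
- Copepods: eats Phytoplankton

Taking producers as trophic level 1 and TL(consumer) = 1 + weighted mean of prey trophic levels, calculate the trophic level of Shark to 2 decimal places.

Copepods: 1 + 1 = 2
Lanternfish: 1 + 2 = 3
Sea bass: 1 + (0.79×2 + 0.21×3) = 3.21
Shark: 1 + (0.39×3 + 0.61×3.21) = 4.1281

4.13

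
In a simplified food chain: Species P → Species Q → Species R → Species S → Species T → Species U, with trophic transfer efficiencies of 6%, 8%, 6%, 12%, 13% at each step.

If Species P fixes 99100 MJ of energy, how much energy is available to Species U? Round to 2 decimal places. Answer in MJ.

Species Q: 99100 × 0.06 = 5946 MJ
Species R: 5946 × 0.08 = 475.68 MJ
Species S: 475.68 × 0.06 = 28.5408 MJ
Species T: 28.5408 × 0.12 = 3.424896 MJ
Species U: 3.424896 × 0.13 = 0.44523648 MJ

0.45 MJ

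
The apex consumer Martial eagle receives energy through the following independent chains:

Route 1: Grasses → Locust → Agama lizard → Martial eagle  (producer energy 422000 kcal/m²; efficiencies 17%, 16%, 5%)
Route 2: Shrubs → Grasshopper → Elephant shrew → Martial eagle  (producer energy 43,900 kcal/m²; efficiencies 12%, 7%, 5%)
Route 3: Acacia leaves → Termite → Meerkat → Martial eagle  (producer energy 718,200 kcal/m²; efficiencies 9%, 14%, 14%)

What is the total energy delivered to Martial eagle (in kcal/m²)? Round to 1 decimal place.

1859.3 kcal/m²

Route 1: 422000 × 0.17 × 0.16 × 0.05 = 573.92 kcal/m²
Route 2: 43900 × 0.12 × 0.07 × 0.05 = 18.438 kcal/m²
Route 3: 718200 × 0.09 × 0.14 × 0.14 = 1266.9048 kcal/m²
Total at Martial eagle: 573.92 + 18.438 + 1266.9048 = 1859.2628 kcal/m²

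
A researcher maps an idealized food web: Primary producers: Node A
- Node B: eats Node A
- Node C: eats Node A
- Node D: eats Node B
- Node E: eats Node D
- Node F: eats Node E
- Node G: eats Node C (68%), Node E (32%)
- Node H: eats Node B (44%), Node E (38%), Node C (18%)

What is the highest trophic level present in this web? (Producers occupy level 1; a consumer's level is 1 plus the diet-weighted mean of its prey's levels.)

Node B: 1 + 1 = 2
Node C: 1 + 1 = 2
Node D: 1 + 2 = 3
Node E: 1 + 3 = 4
Node F: 1 + 4 = 5
Node G: 1 + (0.68×2 + 0.32×4) = 3.64
Node H: 1 + (0.44×2 + 0.38×4 + 0.18×2) = 3.76

5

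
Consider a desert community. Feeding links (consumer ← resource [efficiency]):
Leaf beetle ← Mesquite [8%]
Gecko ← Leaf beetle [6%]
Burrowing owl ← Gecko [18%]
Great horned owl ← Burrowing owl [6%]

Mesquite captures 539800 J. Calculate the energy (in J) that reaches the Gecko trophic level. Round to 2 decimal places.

Leaf beetle: 539800 × 0.08 = 43184 J
Gecko: 43184 × 0.06 = 2591.04 J

2591.04 J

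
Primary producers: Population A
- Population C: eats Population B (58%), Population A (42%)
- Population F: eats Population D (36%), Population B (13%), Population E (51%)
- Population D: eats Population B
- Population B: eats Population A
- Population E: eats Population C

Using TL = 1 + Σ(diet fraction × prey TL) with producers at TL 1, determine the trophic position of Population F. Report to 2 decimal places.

4.17

Population B: 1 + 1 = 2
Population C: 1 + (0.58×2 + 0.42×1) = 2.58
Population D: 1 + 2 = 3
Population E: 1 + 2.58 = 3.58
Population F: 1 + (0.36×3 + 0.13×2 + 0.51×3.58) = 4.1658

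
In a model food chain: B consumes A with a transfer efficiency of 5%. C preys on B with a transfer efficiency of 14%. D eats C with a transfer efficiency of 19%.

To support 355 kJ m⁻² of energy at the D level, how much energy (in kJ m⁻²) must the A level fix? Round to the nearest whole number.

Cumulative transfer efficiency: 0.05 × 0.14 × 0.19 = 0.00133
A energy = 355 / 0.00133 = 266917 kJ m⁻²

266917 kJ m⁻²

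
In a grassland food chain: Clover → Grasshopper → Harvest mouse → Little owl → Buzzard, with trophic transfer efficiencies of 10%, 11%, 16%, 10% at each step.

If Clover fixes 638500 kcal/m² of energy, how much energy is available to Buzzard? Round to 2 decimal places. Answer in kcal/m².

Grasshopper: 638500 × 0.1 = 63850 kcal/m²
Harvest mouse: 63850 × 0.11 = 7023.5 kcal/m²
Little owl: 7023.5 × 0.16 = 1123.76 kcal/m²
Buzzard: 1123.76 × 0.1 = 112.376 kcal/m²

112.38 kcal/m²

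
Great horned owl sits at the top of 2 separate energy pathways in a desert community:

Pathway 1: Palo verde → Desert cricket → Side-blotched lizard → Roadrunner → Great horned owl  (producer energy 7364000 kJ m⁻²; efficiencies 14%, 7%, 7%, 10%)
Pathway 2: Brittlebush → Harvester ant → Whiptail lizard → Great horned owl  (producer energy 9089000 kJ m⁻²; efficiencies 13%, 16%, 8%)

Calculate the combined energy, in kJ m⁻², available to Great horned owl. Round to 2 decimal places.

Pathway 1: 7364000 × 0.14 × 0.07 × 0.07 × 0.1 = 505.1704 kJ m⁻²
Pathway 2: 9089000 × 0.13 × 0.16 × 0.08 = 15124.096 kJ m⁻²
Total at Great horned owl: 505.1704 + 15124.096 = 15629.2664 kJ m⁻²

15629.27 kJ m⁻²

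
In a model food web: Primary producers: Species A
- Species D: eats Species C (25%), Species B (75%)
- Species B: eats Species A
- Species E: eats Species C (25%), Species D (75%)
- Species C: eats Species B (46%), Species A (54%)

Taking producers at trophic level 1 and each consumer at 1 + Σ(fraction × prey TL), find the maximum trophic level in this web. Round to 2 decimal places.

3.95

Species B: 1 + 1 = 2
Species C: 1 + (0.46×2 + 0.54×1) = 2.46
Species D: 1 + (0.25×2.46 + 0.75×2) = 3.115
Species E: 1 + (0.25×2.46 + 0.75×3.115) = 3.95125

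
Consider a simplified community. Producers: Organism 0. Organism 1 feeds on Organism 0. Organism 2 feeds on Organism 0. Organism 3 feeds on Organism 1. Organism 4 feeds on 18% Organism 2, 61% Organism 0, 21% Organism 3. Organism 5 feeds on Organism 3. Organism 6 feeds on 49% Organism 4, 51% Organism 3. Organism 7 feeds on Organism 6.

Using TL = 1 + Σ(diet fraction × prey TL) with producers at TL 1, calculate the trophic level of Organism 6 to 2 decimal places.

Organism 1: 1 + 1 = 2
Organism 2: 1 + 1 = 2
Organism 3: 1 + 2 = 3
Organism 4: 1 + (0.18×2 + 0.61×1 + 0.21×3) = 2.6
Organism 5: 1 + 3 = 4
Organism 6: 1 + (0.49×2.6 + 0.51×3) = 3.804
Organism 7: 1 + 3.804 = 4.804

3.80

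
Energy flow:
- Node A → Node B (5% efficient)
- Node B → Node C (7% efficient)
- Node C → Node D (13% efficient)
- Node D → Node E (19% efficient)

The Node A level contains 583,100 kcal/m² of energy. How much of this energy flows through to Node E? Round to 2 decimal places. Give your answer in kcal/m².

Node B: 583100 × 0.05 = 29155 kcal/m²
Node C: 29155 × 0.07 = 2040.85 kcal/m²
Node D: 2040.85 × 0.13 = 265.3105 kcal/m²
Node E: 265.3105 × 0.19 = 50.408995 kcal/m²

50.41 kcal/m²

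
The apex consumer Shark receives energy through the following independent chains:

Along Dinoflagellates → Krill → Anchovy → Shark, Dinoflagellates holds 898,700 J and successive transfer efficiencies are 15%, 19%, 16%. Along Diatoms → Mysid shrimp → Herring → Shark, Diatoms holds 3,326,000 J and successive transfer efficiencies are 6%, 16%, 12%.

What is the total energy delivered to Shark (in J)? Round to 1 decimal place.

Via Dinoflagellates: 898700 × 0.15 × 0.19 × 0.16 = 4098.072 J
Via Diatoms: 3326000 × 0.06 × 0.16 × 0.12 = 3831.552 J
Total at Shark: 4098.072 + 3831.552 = 7929.624 J

7929.6 J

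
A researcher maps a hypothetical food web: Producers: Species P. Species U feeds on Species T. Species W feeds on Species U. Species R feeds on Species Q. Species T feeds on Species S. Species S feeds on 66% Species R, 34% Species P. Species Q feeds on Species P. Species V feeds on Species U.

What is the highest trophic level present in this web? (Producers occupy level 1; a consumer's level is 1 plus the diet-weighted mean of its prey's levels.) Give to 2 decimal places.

6.32

Species Q: 1 + 1 = 2
Species R: 1 + 2 = 3
Species S: 1 + (0.66×3 + 0.34×1) = 3.32
Species T: 1 + 3.32 = 4.32
Species U: 1 + 4.32 = 5.32
Species V: 1 + 5.32 = 6.32
Species W: 1 + 5.32 = 6.32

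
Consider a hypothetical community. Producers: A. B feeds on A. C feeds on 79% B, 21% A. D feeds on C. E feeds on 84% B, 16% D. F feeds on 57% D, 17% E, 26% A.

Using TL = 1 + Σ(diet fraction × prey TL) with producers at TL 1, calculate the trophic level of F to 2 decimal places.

B: 1 + 1 = 2
C: 1 + (0.79×2 + 0.21×1) = 2.79
D: 1 + 2.79 = 3.79
E: 1 + (0.84×2 + 0.16×3.79) = 3.2864
F: 1 + (0.57×3.79 + 0.17×3.2864 + 0.26×1) = 3.978988

3.98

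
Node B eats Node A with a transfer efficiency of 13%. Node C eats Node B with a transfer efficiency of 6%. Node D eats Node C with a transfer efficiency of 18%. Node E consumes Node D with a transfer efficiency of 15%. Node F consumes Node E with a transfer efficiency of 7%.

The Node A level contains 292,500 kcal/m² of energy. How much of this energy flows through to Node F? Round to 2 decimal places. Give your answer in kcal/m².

4.31 kcal/m²

Node B: 292500 × 0.13 = 38025 kcal/m²
Node C: 38025 × 0.06 = 2281.5 kcal/m²
Node D: 2281.5 × 0.18 = 410.67 kcal/m²
Node E: 410.67 × 0.15 = 61.6005 kcal/m²
Node F: 61.6005 × 0.07 = 4.312035 kcal/m²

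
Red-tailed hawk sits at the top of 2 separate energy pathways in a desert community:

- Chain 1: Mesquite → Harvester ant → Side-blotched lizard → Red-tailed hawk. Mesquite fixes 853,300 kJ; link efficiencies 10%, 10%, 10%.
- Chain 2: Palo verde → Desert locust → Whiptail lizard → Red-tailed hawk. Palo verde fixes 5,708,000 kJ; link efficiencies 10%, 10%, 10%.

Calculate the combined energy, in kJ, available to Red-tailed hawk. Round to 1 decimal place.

6561.3 kJ

Chain 1: 853300 × 0.1 × 0.1 × 0.1 = 853.3 kJ
Chain 2: 5708000 × 0.1 × 0.1 × 0.1 = 5708 kJ
Total at Red-tailed hawk: 853.3 + 5708 = 6561.3 kJ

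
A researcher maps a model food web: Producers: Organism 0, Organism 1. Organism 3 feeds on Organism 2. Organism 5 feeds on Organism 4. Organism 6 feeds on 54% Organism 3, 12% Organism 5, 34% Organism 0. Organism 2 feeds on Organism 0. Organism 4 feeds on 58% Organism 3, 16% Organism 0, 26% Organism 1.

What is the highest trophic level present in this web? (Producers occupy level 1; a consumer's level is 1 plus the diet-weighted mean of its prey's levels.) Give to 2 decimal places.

4.16

Organism 2: 1 + 1 = 2
Organism 3: 1 + 2 = 3
Organism 4: 1 + (0.58×3 + 0.16×1 + 0.26×1) = 3.16
Organism 5: 1 + 3.16 = 4.16
Organism 6: 1 + (0.54×3 + 0.12×4.16 + 0.34×1) = 3.4592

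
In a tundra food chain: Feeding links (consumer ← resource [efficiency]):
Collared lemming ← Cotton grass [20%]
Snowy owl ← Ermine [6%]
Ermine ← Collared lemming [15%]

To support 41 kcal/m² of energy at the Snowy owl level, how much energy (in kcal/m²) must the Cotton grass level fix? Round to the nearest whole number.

Cumulative transfer efficiency: 0.2 × 0.15 × 0.06 = 0.0018
Cotton grass energy = 41 / 0.0018 = 22778 kcal/m²

22778 kcal/m²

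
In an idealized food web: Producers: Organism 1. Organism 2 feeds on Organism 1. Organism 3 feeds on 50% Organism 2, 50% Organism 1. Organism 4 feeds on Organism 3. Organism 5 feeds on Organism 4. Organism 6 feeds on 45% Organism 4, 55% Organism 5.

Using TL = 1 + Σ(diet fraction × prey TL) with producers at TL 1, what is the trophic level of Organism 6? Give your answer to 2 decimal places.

5.05

Organism 2: 1 + 1 = 2
Organism 3: 1 + (0.5×2 + 0.5×1) = 2.5
Organism 4: 1 + 2.5 = 3.5
Organism 5: 1 + 3.5 = 4.5
Organism 6: 1 + (0.45×3.5 + 0.55×4.5) = 5.05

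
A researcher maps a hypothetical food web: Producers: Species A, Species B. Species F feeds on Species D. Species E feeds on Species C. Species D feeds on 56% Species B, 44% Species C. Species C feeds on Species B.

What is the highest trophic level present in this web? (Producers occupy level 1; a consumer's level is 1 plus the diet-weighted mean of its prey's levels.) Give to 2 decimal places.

Species C: 1 + 1 = 2
Species D: 1 + (0.56×1 + 0.44×2) = 2.44
Species E: 1 + 2 = 3
Species F: 1 + 2.44 = 3.44

3.44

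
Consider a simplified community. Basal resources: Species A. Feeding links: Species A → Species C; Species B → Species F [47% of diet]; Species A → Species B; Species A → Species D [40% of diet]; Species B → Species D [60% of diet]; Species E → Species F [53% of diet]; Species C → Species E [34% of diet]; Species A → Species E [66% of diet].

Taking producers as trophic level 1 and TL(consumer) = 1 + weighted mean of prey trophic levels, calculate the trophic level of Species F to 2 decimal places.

Species B: 1 + 1 = 2
Species C: 1 + 1 = 2
Species D: 1 + (0.4×1 + 0.6×2) = 2.6
Species E: 1 + (0.34×2 + 0.66×1) = 2.34
Species F: 1 + (0.53×2.34 + 0.47×2) = 3.1802

3.18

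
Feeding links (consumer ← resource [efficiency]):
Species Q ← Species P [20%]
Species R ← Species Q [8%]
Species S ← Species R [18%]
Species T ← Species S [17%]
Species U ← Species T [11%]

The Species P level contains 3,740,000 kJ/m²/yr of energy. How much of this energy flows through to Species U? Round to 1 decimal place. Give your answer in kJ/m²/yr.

201.4 kJ/m²/yr

Species Q: 3740000 × 0.2 = 748000 kJ/m²/yr
Species R: 748000 × 0.08 = 59840 kJ/m²/yr
Species S: 59840 × 0.18 = 10771.2 kJ/m²/yr
Species T: 10771.2 × 0.17 = 1831.104 kJ/m²/yr
Species U: 1831.104 × 0.11 = 201.42144 kJ/m²/yr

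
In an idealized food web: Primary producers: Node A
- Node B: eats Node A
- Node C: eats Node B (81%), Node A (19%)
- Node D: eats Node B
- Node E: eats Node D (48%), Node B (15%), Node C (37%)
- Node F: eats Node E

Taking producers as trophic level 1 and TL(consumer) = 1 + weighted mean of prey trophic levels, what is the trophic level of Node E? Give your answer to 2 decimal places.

3.78

Node B: 1 + 1 = 2
Node C: 1 + (0.81×2 + 0.19×1) = 2.81
Node D: 1 + 2 = 3
Node E: 1 + (0.48×3 + 0.15×2 + 0.37×2.81) = 3.7797
Node F: 1 + 3.7797 = 4.7797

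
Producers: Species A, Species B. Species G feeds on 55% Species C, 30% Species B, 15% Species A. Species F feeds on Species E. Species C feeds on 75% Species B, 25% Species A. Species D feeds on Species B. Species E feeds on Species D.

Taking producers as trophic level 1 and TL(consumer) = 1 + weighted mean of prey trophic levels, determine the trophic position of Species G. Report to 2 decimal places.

2.55

Species C: 1 + (0.75×1 + 0.25×1) = 2
Species D: 1 + 1 = 2
Species E: 1 + 2 = 3
Species F: 1 + 3 = 4
Species G: 1 + (0.55×2 + 0.3×1 + 0.15×1) = 2.55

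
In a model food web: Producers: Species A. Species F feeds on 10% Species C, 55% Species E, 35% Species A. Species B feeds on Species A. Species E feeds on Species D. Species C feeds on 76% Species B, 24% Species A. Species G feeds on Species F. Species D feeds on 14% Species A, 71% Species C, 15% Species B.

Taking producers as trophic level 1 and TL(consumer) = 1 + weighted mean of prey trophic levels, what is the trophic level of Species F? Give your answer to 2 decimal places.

4.05

Species B: 1 + 1 = 2
Species C: 1 + (0.76×2 + 0.24×1) = 2.76
Species D: 1 + (0.14×1 + 0.71×2.76 + 0.15×2) = 3.3996
Species E: 1 + 3.3996 = 4.3996
Species F: 1 + (0.1×2.76 + 0.55×4.3996 + 0.35×1) = 4.04578
Species G: 1 + 4.04578 = 5.04578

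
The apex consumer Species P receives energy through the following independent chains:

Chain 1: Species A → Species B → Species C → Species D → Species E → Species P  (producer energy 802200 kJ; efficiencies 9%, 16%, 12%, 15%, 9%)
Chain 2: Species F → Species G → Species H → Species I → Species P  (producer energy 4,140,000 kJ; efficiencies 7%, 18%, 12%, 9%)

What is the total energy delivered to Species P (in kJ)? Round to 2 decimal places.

Chain 1: 802200 × 0.09 × 0.16 × 0.12 × 0.15 × 0.09 = 18.7137216 kJ
Chain 2: 4140000 × 0.07 × 0.18 × 0.12 × 0.09 = 563.3712 kJ
Total at Species P: 18.7137216 + 563.3712 = 582.0849216 kJ

582.08 kJ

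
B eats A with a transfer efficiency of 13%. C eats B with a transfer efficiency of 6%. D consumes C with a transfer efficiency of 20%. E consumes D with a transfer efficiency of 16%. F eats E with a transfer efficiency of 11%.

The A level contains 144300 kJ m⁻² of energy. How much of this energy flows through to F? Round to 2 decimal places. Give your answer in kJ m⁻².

3.96 kJ m⁻²

B: 144300 × 0.13 = 18759 kJ m⁻²
C: 18759 × 0.06 = 1125.54 kJ m⁻²
D: 1125.54 × 0.2 = 225.108 kJ m⁻²
E: 225.108 × 0.16 = 36.01728 kJ m⁻²
F: 36.01728 × 0.11 = 3.9619008 kJ m⁻²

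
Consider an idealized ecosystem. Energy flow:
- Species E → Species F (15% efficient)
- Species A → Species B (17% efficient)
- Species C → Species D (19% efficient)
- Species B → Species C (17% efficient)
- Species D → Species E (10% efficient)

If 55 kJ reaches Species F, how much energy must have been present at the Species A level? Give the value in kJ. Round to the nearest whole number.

667759 kJ

Cumulative transfer efficiency: 0.17 × 0.17 × 0.19 × 0.1 × 0.15 = 0.000082365
Species A energy = 55 / 0.000082365 = 667759 kJ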